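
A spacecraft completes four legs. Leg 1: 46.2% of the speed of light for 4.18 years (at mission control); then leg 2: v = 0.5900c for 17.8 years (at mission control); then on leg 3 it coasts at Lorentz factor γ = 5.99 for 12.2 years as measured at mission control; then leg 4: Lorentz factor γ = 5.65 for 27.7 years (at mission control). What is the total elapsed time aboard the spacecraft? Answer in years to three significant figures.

τ = 25.0 years

Leg 1: β = 0.462; γ = 1/√(1 − 0.462²) = 1/√0.7866 = 1.128; τ_1 = 4.18/1.128 = 3.707 years.
Leg 2: γ = 1/√(1 − 0.5900²) = 1/√0.6519 = 1.239; τ_2 = 17.8/1.239 = 14.37 years.
Leg 3: γ = 5.99; τ_3 = 12.2/5.990 = 2.037 years.
Leg 4: γ = 5.65; τ_4 = 27.7/5.650 = 4.903 years.
Total: 3.707 + 14.37 + 2.037 + 4.903 years.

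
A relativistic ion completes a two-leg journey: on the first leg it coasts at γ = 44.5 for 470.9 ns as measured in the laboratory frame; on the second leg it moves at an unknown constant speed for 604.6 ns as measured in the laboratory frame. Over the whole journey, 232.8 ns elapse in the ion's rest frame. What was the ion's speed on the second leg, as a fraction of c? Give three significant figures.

Leg 1: γ = 44.5; τ_1 = 470.9/44.50 = 10.58 ns.
Leg 2: speed unknown; τ_2 = 604.6/γ_2.
Total proper time: 10.58 + τ_2 = 232.8, so τ_2 = 232.8 − 10.58 = 222.2 ns.
γ_2 = 604.6/222.2 = 2.721; β = √(1 − 1/γ²) = √0.8649.

β = 0.930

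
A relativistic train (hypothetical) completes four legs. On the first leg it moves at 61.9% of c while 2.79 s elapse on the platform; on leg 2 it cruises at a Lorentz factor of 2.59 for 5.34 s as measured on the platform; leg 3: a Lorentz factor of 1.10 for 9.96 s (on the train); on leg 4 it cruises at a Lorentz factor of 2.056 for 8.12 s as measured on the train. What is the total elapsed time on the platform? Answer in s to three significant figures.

Leg 1: 2.79 s is already measured on the platform.
Leg 2: 5.34 s is already measured on the platform.
Leg 3: γ = 1.10; Δt_3 = 1.100 × 9.96 = 10.96 s.
Leg 4: γ = 2.056; Δt_4 = 2.056 × 8.12 = 16.69 s.
Total: 2.790 + 5.340 + 10.96 + 16.69 s.

Δt = 35.8 s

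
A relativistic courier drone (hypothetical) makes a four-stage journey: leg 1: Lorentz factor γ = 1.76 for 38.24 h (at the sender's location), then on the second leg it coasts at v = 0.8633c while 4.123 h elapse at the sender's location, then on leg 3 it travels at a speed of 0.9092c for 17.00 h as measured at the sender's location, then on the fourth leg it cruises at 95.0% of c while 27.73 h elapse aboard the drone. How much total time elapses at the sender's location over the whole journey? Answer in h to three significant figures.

Δt = 148 h

Leg 1: 38.24 h is already measured at the sender's location.
Leg 2: 4.123 h is already measured at the sender's location.
Leg 3: 17.00 h is already measured at the sender's location.
Leg 4: β = 0.950; γ = 1/√(1 − 0.950²) = 1/√0.09750 = 3.203; Δt_4 = 3.203 × 27.73 = 88.81 h.
Total: 38.24 + 4.123 + 17.00 + 88.81 h.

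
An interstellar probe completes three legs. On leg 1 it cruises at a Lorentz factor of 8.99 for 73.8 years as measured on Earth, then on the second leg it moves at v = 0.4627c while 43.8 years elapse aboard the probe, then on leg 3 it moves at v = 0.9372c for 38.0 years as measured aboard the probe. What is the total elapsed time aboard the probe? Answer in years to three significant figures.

τ = 90.0 years

Leg 1: γ = 8.99; τ_1 = 73.8/8.990 = 8.209 years.
Leg 2: 43.8 years is already measured aboard the probe.
Leg 3: 38.0 years is already measured aboard the probe.
Total: 8.209 + 43.80 + 38.00 years.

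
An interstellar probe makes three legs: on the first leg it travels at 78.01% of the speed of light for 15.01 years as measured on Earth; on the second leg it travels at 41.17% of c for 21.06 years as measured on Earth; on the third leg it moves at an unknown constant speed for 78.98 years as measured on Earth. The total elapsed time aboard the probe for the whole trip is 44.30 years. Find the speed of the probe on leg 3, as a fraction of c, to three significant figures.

β = 0.980

Leg 1: β = 0.7801; γ = 1/√(1 − 0.7801²) = 1/√0.3914 = 1.598; τ_1 = 15.01/1.598 = 9.391 years.
Leg 2: β = 0.4117; γ = 1/√(1 − 0.4117²) = 1/√0.8305 = 1.097; τ_2 = 21.06/1.097 = 19.19 years.
Leg 3: speed unknown; τ_3 = 78.98/γ_3.
Total proper time: 9.391 + 19.19 + τ_3 = 44.30, so τ_3 = 44.30 − 28.58 = 15.72 years.
γ_3 = 78.98/15.72 = 5.025; β = √(1 − 1/γ²) = √0.9604.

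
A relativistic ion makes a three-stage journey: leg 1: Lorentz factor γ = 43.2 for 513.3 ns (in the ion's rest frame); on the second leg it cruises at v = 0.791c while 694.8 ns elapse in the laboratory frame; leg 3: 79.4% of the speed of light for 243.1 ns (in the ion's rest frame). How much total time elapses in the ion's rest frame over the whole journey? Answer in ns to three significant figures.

Leg 1: 513.3 ns is already measured in the ion's rest frame.
Leg 2: γ = 1/√(1 − 0.791²) = 1/√0.3743 = 1.634; τ_2 = 694.8/1.634 = 425.1 ns.
Leg 3: 243.1 ns is already measured in the ion's rest frame.
Total: 513.3 + 425.1 + 243.1 ns.

τ = 1180 ns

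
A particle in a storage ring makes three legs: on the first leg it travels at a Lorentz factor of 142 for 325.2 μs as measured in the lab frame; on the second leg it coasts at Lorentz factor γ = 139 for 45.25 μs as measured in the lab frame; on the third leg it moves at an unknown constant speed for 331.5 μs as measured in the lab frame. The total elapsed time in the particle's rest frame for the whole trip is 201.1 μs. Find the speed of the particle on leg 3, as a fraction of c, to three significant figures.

β = 0.801

Leg 1: γ = 142; τ_1 = 325.2/142.0 = 2.290 μs.
Leg 2: γ = 139; τ_2 = 45.25/139.0 = 0.3255 μs.
Leg 3: speed unknown; τ_3 = 331.5/γ_3.
Total proper time: 2.290 + 0.3255 + τ_3 = 201.1, so τ_3 = 201.1 − 2.616 = 198.5 μs.
γ_3 = 331.5/198.5 = 1.670; β = √(1 − 1/γ²) = √0.6415.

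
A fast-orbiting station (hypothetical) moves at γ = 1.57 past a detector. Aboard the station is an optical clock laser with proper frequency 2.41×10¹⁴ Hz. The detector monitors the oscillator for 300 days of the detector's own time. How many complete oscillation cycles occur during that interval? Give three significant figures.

γ = 1.57
During 300 days of lab time, the oscillator's proper time advances by τ = Δt/γ = 300/1.570 = 191.1 days = 1.651×10⁷ s.
N = f × τ = 2.41×10¹⁴ × 1.651×10⁷ = 3.979×10²¹.

N = 3.98×10²¹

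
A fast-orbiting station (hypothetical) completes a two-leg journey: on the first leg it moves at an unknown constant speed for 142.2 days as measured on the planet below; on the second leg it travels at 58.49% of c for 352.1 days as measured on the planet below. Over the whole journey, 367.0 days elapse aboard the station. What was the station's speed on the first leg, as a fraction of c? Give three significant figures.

β = 0.820

Leg 1: speed unknown; τ_1 = 142.2/γ_1.
Leg 2: β = 0.5849; γ = 1/√(1 − 0.5849²) = 1/√0.6579 = 1.233; τ_2 = 352.1/1.233 = 285.6 days.
Total proper time: τ_1 + 285.6 = 367.0, so τ_1 = 367.0 − 285.6 = 81.41 days.
γ_1 = 142.2/81.41 = 1.747; β = √(1 − 1/γ²) = √0.6722.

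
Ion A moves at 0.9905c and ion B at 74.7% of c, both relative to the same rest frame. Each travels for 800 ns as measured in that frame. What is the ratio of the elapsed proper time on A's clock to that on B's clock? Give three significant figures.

τ_A/τ_B = 0.207

A: γ = 1/√(1 − 0.9905²) = 1/√0.01891 = 7.272. B: β = 0.747; γ = 1/√(1 − 0.747²) = 1/√0.4420 = 1.504.
τ_A/τ_B = γ_B/γ_A = 1.504/7.272 = 0.2068, so τ_A/τ_B = 0.2068.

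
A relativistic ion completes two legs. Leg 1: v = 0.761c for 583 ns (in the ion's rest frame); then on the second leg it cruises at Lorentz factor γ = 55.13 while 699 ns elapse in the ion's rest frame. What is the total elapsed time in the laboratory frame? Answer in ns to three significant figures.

Leg 1: γ = 1/√(1 − 0.761²) = 1/√0.4209 = 1.541; Δt_1 = 1.541 × 583 = 898.6 ns.
Leg 2: γ = 55.13; Δt_2 = 55.13 × 699 = 3.854×10⁴ ns.
Total: 898.6 + 3.854×10⁴ ns.

Δt = 3.94×10⁴ ns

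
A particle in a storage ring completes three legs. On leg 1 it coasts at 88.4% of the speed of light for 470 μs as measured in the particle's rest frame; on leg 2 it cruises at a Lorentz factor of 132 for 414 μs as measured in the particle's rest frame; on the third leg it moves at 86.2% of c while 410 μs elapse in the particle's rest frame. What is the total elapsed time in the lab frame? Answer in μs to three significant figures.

Leg 1: β = 0.884; γ = 1/√(1 − 0.884²) = 1/√0.2185 = 2.139; Δt_1 = 2.139 × 470 = 1005 μs.
Leg 2: γ = 132; Δt_2 = 132.0 × 414 = 5.465×10⁴ μs.
Leg 3: β = 0.862; γ = 1/√(1 − 0.862²) = 1/√0.2570 = 1.973; Δt_3 = 1.973 × 410 = 808.8 μs.
Total: 1005 + 5.465×10⁴ + 808.8 μs.

Δt = 5.65×10⁴ μs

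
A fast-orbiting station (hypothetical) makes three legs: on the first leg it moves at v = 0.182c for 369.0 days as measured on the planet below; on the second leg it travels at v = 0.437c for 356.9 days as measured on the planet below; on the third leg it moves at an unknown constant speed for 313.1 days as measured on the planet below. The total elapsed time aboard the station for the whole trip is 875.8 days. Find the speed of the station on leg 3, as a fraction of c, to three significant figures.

β = 0.790

Leg 1: γ = 1/√(1 − 0.182²) = 1/√0.9669 = 1.017; τ_1 = 369.0/1.017 = 362.8 days.
Leg 2: γ = 1/√(1 − 0.437²) = 1/√0.8090 = 1.112; τ_2 = 356.9/1.112 = 321.0 days.
Leg 3: speed unknown; τ_3 = 313.1/γ_3.
Total proper time: 362.8 + 321.0 + τ_3 = 875.8, so τ_3 = 875.8 − 683.9 = 191.9 days.
γ_3 = 313.1/191.9 = 1.631; β = √(1 − 1/γ²) = √0.6242.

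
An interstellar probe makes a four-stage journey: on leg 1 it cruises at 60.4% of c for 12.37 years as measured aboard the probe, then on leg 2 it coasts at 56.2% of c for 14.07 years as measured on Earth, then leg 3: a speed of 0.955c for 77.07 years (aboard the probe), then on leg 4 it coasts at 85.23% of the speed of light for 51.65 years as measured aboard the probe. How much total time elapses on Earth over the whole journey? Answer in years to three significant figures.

Δt = 388 years

Leg 1: β = 0.604; γ = 1/√(1 − 0.604²) = 1/√0.6352 = 1.255; Δt_1 = 1.255 × 12.37 = 15.52 years.
Leg 2: 14.07 years is already measured on Earth.
Leg 3: γ = 1/√(1 − 0.955²) = 1/√0.08798 = 3.371; Δt_3 = 3.371 × 77.07 = 259.8 years.
Leg 4: β = 0.8523; γ = 1/√(1 − 0.8523²) = 1/√0.2736 = 1.912; Δt_4 = 1.912 × 51.65 = 98.75 years.
Total: 15.52 + 14.07 + 259.8 + 98.75 years.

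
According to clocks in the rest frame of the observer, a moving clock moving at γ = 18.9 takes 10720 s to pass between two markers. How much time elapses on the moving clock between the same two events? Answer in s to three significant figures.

τ = 567 s

γ = 18.9
The interval measured in the rest frame of the observer is the dilated one; the clock on the moving clock measures the proper time τ = Δt/γ = 10720/18.90 s.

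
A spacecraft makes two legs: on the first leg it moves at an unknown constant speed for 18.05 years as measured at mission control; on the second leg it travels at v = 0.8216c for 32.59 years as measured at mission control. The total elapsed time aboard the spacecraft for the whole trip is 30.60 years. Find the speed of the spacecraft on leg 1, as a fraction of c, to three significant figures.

β = 0.746

Leg 1: speed unknown; τ_1 = 18.05/γ_1.
Leg 2: γ = 1/√(1 − 0.8216²) = 1/√0.3250 = 1.754; τ_2 = 32.59/1.754 = 18.58 years.
Total proper time: τ_1 + 18.58 = 30.60, so τ_1 = 30.60 − 18.58 = 12.02 years.
γ_1 = 18.05/12.02 = 1.501; β = √(1 − 1/γ²) = √0.5564.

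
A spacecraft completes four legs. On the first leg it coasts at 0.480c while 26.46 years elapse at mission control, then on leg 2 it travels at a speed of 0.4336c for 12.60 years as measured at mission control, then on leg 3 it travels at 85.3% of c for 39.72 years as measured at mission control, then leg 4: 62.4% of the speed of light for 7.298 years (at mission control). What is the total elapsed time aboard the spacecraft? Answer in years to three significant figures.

Leg 1: γ = 1/√(1 − 0.480²) = 1/√0.7696 = 1.140; τ_1 = 26.46/1.140 = 23.21 years.
Leg 2: γ = 1/√(1 − 0.4336²) = 1/√0.8120 = 1.110; τ_2 = 12.60/1.110 = 11.35 years.
Leg 3: β = 0.853; γ = 1/√(1 − 0.853²) = 1/√0.2724 = 1.916; τ_3 = 39.72/1.916 = 20.73 years.
Leg 4: β = 0.624; γ = 1/√(1 − 0.624²) = 1/√0.6106 = 1.280; τ_4 = 7.298/1.280 = 5.703 years.
Total: 23.21 + 11.35 + 20.73 + 5.703 years.

τ = 61.0 years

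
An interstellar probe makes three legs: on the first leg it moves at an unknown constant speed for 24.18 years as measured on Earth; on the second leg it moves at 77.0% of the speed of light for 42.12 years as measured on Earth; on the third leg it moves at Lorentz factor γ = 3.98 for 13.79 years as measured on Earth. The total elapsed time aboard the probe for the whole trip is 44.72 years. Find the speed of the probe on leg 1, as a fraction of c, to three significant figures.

β = 0.804

Leg 1: speed unknown; τ_1 = 24.18/γ_1.
Leg 2: β = 0.770; γ = 1/√(1 − 0.770²) = 1/√0.4071 = 1.567; τ_2 = 42.12/1.567 = 26.87 years.
Leg 3: γ = 3.98; τ_3 = 13.79/3.980 = 3.465 years.
Total proper time: τ_1 + 26.87 + 3.465 = 44.72, so τ_1 = 44.72 − 30.34 = 14.38 years.
γ_1 = 24.18/14.38 = 1.681; β = √(1 − 1/γ²) = √0.6463.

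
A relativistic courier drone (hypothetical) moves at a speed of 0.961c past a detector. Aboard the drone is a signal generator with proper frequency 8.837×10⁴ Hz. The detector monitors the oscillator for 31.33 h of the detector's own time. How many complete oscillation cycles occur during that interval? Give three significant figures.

γ = 1/√(1 − 0.961²) = 1/√0.07648 = 3.616
During 31.33 h of lab time, the oscillator's proper time advances by τ = Δt/γ = 31.33/3.616 = 8.664 h = 3.119×10⁴ s.
N = f × τ = 8.837×10⁴ × 3.119×10⁴ = 2.756×10⁹.

N = 2.76×10⁹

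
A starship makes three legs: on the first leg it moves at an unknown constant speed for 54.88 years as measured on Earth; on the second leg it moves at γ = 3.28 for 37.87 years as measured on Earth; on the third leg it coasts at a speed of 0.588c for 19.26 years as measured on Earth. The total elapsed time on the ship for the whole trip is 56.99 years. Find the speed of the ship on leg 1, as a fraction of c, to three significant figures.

Leg 1: speed unknown; τ_1 = 54.88/γ_1.
Leg 2: γ = 3.28; τ_2 = 37.87/3.280 = 11.55 years.
Leg 3: γ = 1/√(1 − 0.588²) = 1/√0.6543 = 1.236; τ_3 = 19.26/1.236 = 15.58 years.
Total proper time: τ_1 + 11.55 + 15.58 = 56.99, so τ_1 = 56.99 − 27.12 = 29.87 years.
γ_1 = 54.88/29.87 = 1.838; β = √(1 − 1/γ²) = √0.7038.

β = 0.839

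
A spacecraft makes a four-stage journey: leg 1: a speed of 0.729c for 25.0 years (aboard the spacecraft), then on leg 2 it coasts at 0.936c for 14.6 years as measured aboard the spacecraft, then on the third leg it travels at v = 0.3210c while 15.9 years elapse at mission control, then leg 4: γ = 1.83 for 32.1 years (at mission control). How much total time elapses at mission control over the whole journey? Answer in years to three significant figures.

Leg 1: γ = 1/√(1 − 0.729²) = 1/√0.4686 = 1.461; Δt_1 = 1.461 × 25.0 = 36.52 years.
Leg 2: γ = 1/√(1 − 0.936²) = 1/√0.1239 = 2.841; Δt_2 = 2.841 × 14.6 = 41.48 years.
Leg 3: 15.9 years is already measured at mission control.
Leg 4: 32.1 years is already measured at mission control.
Total: 36.52 + 41.48 + 15.90 + 32.10 years.

Δt = 126 years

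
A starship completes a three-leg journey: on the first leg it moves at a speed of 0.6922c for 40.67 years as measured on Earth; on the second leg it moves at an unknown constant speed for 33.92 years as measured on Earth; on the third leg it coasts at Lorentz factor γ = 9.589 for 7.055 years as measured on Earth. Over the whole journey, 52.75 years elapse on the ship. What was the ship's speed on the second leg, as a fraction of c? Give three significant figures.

Leg 1: γ = 1/√(1 − 0.6922²) = 1/√0.5209 = 1.386; τ_1 = 40.67/1.386 = 29.35 years.
Leg 2: speed unknown; τ_2 = 33.92/γ_2.
Leg 3: γ = 9.589; τ_3 = 7.055/9.589 = 0.7357 years.
Total proper time: 29.35 + τ_2 + 0.7357 = 52.75, so τ_2 = 52.75 − 30.09 = 22.66 years.
γ_2 = 33.92/22.66 = 1.497; β = √(1 − 1/γ²) = √0.5536.

β = 0.744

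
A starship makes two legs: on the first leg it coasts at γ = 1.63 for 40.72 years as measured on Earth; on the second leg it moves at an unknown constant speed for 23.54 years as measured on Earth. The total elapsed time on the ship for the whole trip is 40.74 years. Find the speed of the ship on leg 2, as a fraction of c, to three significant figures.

Leg 1: γ = 1.63; τ_1 = 40.72/1.630 = 24.98 years.
Leg 2: speed unknown; τ_2 = 23.54/γ_2.
Total proper time: 24.98 + τ_2 = 40.74, so τ_2 = 40.74 − 24.98 = 15.76 years.
γ_2 = 23.54/15.76 = 1.494; β = √(1 − 1/γ²) = √0.5519.

β = 0.743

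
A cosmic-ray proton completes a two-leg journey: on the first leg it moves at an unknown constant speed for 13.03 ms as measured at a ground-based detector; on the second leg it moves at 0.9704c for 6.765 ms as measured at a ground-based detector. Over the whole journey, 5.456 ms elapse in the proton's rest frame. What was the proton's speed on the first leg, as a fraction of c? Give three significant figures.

β = 0.956

Leg 1: speed unknown; τ_1 = 13.03/γ_1.
Leg 2: γ = 1/√(1 − 0.9704²) = 1/√0.05832 = 4.141; τ_2 = 6.765/4.141 = 1.634 ms.
Total proper time: τ_1 + 1.634 = 5.456, so τ_1 = 5.456 − 1.634 = 3.822 ms.
γ_1 = 13.03/3.822 = 3.409; β = √(1 − 1/γ²) = √0.9140.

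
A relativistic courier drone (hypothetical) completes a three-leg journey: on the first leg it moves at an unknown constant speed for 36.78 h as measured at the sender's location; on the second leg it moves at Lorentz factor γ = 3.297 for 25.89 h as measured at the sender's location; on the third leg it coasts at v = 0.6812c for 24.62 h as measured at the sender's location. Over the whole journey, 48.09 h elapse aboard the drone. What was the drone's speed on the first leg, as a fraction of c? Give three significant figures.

Leg 1: speed unknown; τ_1 = 36.78/γ_1.
Leg 2: γ = 3.297; τ_2 = 25.89/3.297 = 7.853 h.
Leg 3: γ = 1/√(1 − 0.6812²) = 1/√0.5360 = 1.366; τ_3 = 24.62/1.366 = 18.02 h.
Total proper time: τ_1 + 7.853 + 18.02 = 48.09, so τ_1 = 48.09 − 25.88 = 22.21 h.
γ_1 = 36.78/22.21 = 1.656; β = √(1 − 1/γ²) = √0.6352.

β = 0.797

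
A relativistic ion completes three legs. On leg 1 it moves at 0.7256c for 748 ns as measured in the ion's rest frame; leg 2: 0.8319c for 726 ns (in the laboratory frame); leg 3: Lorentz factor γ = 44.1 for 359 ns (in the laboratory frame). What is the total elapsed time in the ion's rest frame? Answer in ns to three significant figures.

τ = 1160 ns

Leg 1: 748 ns is already measured in the ion's rest frame.
Leg 2: γ = 1/√(1 − 0.8319²) = 1/√0.3079 = 1.802; τ_2 = 726/1.802 = 402.9 ns.
Leg 3: γ = 44.1; τ_3 = 359/44.10 = 8.141 ns.
Total: 748.0 + 402.9 + 8.141 ns.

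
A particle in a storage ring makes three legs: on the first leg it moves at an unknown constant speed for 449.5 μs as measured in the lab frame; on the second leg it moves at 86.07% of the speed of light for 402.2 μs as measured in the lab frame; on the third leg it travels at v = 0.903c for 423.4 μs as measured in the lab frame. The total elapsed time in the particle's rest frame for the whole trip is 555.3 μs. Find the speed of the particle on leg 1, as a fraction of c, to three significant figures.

Leg 1: speed unknown; τ_1 = 449.5/γ_1.
Leg 2: β = 0.8607; γ = 1/√(1 − 0.8607²) = 1/√0.2592 = 1.964; τ_2 = 402.2/1.964 = 204.8 μs.
Leg 3: γ = 1/√(1 − 0.903²) = 1/√0.1846 = 2.328; τ_3 = 423.4/2.328 = 181.9 μs.
Total proper time: τ_1 + 204.8 + 181.9 = 555.3, so τ_1 = 555.3 − 386.7 = 168.6 μs.
γ_1 = 449.5/168.6 = 2.666; β = √(1 − 1/γ²) = √0.8593.

β = 0.927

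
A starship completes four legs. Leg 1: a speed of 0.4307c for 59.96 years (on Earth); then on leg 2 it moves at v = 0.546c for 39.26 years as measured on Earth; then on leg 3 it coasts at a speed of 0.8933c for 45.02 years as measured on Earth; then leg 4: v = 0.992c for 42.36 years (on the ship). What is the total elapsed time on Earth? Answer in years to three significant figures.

Δt = 480 years

Leg 1: 59.96 years is already measured on Earth.
Leg 2: 39.26 years is already measured on Earth.
Leg 3: 45.02 years is already measured on Earth.
Leg 4: γ = 1/√(1 − 0.992²) = 1/√0.01594 = 7.922; Δt_4 = 7.922 × 42.36 = 335.6 years.
Total: 59.96 + 39.26 + 45.02 + 335.6 years.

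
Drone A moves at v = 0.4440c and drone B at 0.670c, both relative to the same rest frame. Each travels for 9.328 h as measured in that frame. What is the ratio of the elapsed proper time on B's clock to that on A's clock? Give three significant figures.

τ_B/τ_A = 0.829

A: γ = 1/√(1 − 0.4440²) = 1/√0.8029 = 1.116. B: γ = 1/√(1 − 0.670²) = 1/√0.5511 = 1.347.
τ_A/τ_B = γ_B/γ_A = 1.347/1.116 = 1.207, so τ_B/τ_A = 0.8285.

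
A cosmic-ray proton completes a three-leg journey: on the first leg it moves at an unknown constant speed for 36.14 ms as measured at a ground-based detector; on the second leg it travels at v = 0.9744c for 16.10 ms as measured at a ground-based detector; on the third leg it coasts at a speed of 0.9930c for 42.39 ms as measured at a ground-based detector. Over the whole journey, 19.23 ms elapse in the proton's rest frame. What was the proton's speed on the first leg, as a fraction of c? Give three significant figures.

Leg 1: speed unknown; τ_1 = 36.14/γ_1.
Leg 2: γ = 1/√(1 − 0.9744²) = 1/√0.05054 = 4.448; τ_2 = 16.10/4.448 = 3.620 ms.
Leg 3: γ = 1/√(1 − 0.9930²) = 1/√0.01395 = 8.466; τ_3 = 42.39/8.466 = 5.007 ms.
Total proper time: τ_1 + 3.620 + 5.007 = 19.23, so τ_1 = 19.23 − 8.626 = 10.60 ms.
γ_1 = 36.14/10.60 = 3.408; β = √(1 − 1/γ²) = √0.9139.

β = 0.956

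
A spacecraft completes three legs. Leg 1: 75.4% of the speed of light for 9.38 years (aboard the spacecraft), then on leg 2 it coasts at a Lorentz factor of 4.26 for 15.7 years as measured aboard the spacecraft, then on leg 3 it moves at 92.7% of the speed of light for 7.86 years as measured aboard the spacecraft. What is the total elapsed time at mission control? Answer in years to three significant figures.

Leg 1: β = 0.754; γ = 1/√(1 − 0.754²) = 1/√0.4315 = 1.522; Δt_1 = 1.522 × 9.38 = 14.28 years.
Leg 2: γ = 4.26; Δt_2 = 4.260 × 15.7 = 66.88 years.
Leg 3: β = 0.927; γ = 1/√(1 − 0.927²) = 1/√0.1407 = 2.666; Δt_3 = 2.666 × 7.86 = 20.96 years.
Total: 14.28 + 66.88 + 20.96 years.

Δt = 102 years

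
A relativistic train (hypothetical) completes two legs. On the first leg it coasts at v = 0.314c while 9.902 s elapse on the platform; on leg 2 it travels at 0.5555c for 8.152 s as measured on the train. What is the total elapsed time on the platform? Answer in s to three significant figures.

Leg 1: 9.902 s is already measured on the platform.
Leg 2: γ = 1/√(1 − 0.5555²) = 1/√0.6914 = 1.203; Δt_2 = 1.203 × 8.152 = 9.804 s.
Total: 9.902 + 9.804 s.

Δt = 19.7 s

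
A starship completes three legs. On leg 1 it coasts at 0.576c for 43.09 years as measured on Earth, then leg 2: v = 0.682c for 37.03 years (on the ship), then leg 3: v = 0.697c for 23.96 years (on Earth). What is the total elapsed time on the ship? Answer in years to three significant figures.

Leg 1: γ = 1/√(1 − 0.576²) = 1/√0.6682 = 1.223; τ_1 = 43.09/1.223 = 35.22 years.
Leg 2: 37.03 years is already measured on the ship.
Leg 3: γ = 1/√(1 − 0.697²) = 1/√0.5142 = 1.395; τ_3 = 23.96/1.395 = 17.18 years.
Total: 35.22 + 37.03 + 17.18 years.

τ = 89.4 years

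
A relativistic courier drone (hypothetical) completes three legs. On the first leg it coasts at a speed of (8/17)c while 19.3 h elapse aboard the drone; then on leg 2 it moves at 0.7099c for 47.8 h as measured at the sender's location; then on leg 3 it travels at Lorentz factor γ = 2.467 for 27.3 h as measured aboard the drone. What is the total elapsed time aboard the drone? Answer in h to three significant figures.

Leg 1: 19.3 h is already measured aboard the drone.
Leg 2: γ = 1/√(1 − 0.7099²) = 1/√0.4960 = 1.420; τ_2 = 47.8/1.420 = 33.67 h.
Leg 3: 27.3 h is already measured aboard the drone.
Total: 19.30 + 33.67 + 27.30 h.

τ = 80.3 h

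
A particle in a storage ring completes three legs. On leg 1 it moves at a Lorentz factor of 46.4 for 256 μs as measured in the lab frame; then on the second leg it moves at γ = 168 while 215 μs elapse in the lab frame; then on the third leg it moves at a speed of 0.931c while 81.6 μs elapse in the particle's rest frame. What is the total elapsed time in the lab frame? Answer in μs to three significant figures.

Δt = 695 μs

Leg 1: 256 μs is already measured in the lab frame.
Leg 2: 215 μs is already measured in the lab frame.
Leg 3: γ = 1/√(1 − 0.931²) = 1/√0.1332 = 2.740; Δt_3 = 2.740 × 81.6 = 223.5 μs.
Total: 256.0 + 215.0 + 223.5 μs.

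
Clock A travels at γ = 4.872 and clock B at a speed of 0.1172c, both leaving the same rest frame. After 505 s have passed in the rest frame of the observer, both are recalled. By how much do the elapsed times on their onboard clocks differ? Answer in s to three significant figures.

|τ_A − τ_B| = 398 s

A: γ = 4.872; τ_A = 505/4.872 = 103.7 s.
B: γ = 1/√(1 − 0.1172²) = 1/√0.9863 = 1.007; τ_B = 505/1.007 = 501.5 s.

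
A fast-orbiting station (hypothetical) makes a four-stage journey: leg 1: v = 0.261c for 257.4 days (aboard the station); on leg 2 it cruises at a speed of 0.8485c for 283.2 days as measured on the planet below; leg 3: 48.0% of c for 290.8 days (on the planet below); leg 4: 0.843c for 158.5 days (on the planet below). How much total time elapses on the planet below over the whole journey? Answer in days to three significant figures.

Leg 1: γ = 1/√(1 − 0.261²) = 1/√0.9319 = 1.036; Δt_1 = 1.036 × 257.4 = 266.6 days.
Leg 2: 283.2 days is already measured on the planet below.
Leg 3: 290.8 days is already measured on the planet below.
Leg 4: 158.5 days is already measured on the planet below.
Total: 266.6 + 283.2 + 290.8 + 158.5 days.

Δt = 999 days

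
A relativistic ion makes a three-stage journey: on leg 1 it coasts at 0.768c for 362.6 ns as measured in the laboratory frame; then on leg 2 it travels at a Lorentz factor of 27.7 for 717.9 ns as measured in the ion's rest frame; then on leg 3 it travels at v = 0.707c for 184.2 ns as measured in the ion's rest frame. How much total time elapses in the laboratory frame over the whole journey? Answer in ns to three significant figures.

Δt = 2.05×10⁴ ns

Leg 1: 362.6 ns is already measured in the laboratory frame.
Leg 2: γ = 27.7; Δt_2 = 27.70 × 717.9 = 1.989×10⁴ ns.
Leg 3: γ = 1/√(1 − 0.707²) = 1/√0.5002 = 1.414; Δt_3 = 1.414 × 184.2 = 260.5 ns.
Total: 362.6 + 1.989×10⁴ + 260.5 ns.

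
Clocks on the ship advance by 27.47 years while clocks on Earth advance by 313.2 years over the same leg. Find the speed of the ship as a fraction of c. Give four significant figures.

The proper time is measured on the ship (both events occur at the ship's location); Δt is measured on Earth. γ = Δt/τ = 313.2/27.47 = 11.40.
β = √(1 − 1/γ²) = √(1 − 0.007693) = √0.9923

β = 0.9961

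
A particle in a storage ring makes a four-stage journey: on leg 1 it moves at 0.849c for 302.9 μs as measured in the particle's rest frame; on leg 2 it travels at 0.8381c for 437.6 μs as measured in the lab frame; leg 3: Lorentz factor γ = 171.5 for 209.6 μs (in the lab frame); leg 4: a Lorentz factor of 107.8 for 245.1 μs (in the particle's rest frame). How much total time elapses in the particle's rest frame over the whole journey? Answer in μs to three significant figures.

Leg 1: 302.9 μs is already measured in the particle's rest frame.
Leg 2: γ = 1/√(1 − 0.8381²) = 1/√0.2976 = 1.833; τ_2 = 437.6/1.833 = 238.7 μs.
Leg 3: γ = 171.5; τ_3 = 209.6/171.5 = 1.222 μs.
Leg 4: 245.1 μs is already measured in the particle's rest frame.
Total: 302.9 + 238.7 + 1.222 + 245.1 μs.

τ = 788 μs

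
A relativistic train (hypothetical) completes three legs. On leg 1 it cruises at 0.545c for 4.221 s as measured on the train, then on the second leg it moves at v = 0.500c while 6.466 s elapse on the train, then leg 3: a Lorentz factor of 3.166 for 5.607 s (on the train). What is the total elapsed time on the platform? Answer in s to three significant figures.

Leg 1: γ = 1/√(1 − 0.545²) = 1/√0.7030 = 1.193; Δt_1 = 1.193 × 4.221 = 5.034 s.
Leg 2: γ = 1/√(1 − 0.500²) = 1/√0.7500 = 1.155; Δt_2 = 1.155 × 6.466 = 7.466 s.
Leg 3: γ = 3.166; Δt_3 = 3.166 × 5.607 = 17.75 s.
Total: 5.034 + 7.466 + 17.75 s.

Δt = 30.3 s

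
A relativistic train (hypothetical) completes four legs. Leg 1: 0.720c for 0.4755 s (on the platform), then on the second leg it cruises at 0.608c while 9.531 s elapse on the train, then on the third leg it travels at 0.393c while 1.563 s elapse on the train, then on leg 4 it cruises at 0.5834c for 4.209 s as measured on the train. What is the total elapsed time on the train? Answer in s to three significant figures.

τ = 15.6 s

Leg 1: γ = 1/√(1 − 0.720²) = 1/√0.4816 = 1.441; τ_1 = 0.4755/1.441 = 0.3300 s.
Leg 2: 9.531 s is already measured on the train.
Leg 3: 1.563 s is already measured on the train.
Leg 4: 4.209 s is already measured on the train.
Total: 0.3300 + 9.531 + 1.563 + 4.209 s.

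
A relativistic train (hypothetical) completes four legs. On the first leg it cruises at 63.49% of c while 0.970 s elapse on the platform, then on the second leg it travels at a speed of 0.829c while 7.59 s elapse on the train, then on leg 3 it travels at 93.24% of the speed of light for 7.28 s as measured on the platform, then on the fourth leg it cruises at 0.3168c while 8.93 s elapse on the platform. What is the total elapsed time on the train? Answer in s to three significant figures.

τ = 19.4 s

Leg 1: β = 0.6349; γ = 1/√(1 − 0.6349²) = 1/√0.5969 = 1.294; τ_1 = 0.970/1.294 = 0.7494 s.
Leg 2: 7.59 s is already measured on the train.
Leg 3: β = 0.9324; γ = 1/√(1 − 0.9324²) = 1/√0.1306 = 2.767; τ_3 = 7.28/2.767 = 2.631 s.
Leg 4: γ = 1/√(1 − 0.3168²) = 1/√0.8996 = 1.054; τ_4 = 8.93/1.054 = 8.470 s.
Total: 0.7494 + 7.590 + 2.631 + 8.470 s.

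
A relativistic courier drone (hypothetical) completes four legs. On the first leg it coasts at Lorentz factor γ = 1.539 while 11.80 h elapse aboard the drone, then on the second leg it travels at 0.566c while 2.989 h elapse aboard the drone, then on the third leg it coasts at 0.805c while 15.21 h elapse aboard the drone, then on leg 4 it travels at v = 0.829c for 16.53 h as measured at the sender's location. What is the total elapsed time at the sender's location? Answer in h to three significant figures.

Leg 1: γ = 1.539; Δt_1 = 1.539 × 11.80 = 18.16 h.
Leg 2: γ = 1/√(1 − 0.566²) = 1/√0.6796 = 1.213; Δt_2 = 1.213 × 2.989 = 3.626 h.
Leg 3: γ = 1/√(1 − 0.805²) = 1/√0.3520 = 1.686; Δt_3 = 1.686 × 15.21 = 25.64 h.
Leg 4: 16.53 h is already measured at the sender's location.
Total: 18.16 + 3.626 + 25.64 + 16.53 h.

Δt = 64.0 h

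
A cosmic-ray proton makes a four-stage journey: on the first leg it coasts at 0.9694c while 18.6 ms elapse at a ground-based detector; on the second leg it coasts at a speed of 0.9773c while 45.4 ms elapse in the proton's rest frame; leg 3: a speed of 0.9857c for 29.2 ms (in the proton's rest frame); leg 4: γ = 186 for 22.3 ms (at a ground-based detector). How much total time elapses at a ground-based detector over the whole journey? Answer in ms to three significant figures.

Leg 1: 18.6 ms is already measured at a ground-based detector.
Leg 2: γ = 1/√(1 − 0.9773²) = 1/√0.04488 = 4.720; Δt_2 = 4.720 × 45.4 = 214.3 ms.
Leg 3: γ = 1/√(1 − 0.9857²) = 1/√0.02840 = 5.934; Δt_3 = 5.934 × 29.2 = 173.3 ms.
Leg 4: 22.3 ms is already measured at a ground-based detector.
Total: 18.60 + 214.3 + 173.3 + 22.30 ms.

Δt = 428 ms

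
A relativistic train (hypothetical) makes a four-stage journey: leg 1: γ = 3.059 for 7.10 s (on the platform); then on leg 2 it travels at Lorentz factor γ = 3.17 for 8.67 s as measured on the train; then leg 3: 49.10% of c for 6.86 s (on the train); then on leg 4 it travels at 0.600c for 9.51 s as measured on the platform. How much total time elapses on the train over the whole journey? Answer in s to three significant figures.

Leg 1: γ = 3.059; τ_1 = 7.10/3.059 = 2.321 s.
Leg 2: 8.67 s is already measured on the train.
Leg 3: 6.86 s is already measured on the train.
Leg 4: γ = 1/√(1 − 0.600²) = 5/4 = 1.250; τ_4 = 9.51/1.250 = 7.608 s.
Total: 2.321 + 8.670 + 6.860 + 7.608 s.

τ = 25.5 s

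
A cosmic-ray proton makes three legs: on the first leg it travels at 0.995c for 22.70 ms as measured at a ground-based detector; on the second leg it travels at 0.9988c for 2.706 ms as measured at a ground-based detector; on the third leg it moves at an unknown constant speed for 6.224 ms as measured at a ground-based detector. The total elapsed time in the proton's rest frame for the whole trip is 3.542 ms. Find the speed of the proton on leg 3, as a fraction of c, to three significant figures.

β = 0.983

Leg 1: γ = 1/√(1 − 0.995²) = 1/√0.009975 = 10.01; τ_1 = 22.70/10.01 = 2.267 ms.
Leg 2: γ = 1/√(1 − 0.9988²) = 1/√0.002399 = 20.42; τ_2 = 2.706/20.42 = 0.1325 ms.
Leg 3: speed unknown; τ_3 = 6.224/γ_3.
Total proper time: 2.267 + 0.1325 + τ_3 = 3.542, so τ_3 = 3.542 − 2.400 = 1.142 ms.
γ_3 = 6.224/1.142 = 5.449; β = √(1 − 1/γ²) = √0.9663.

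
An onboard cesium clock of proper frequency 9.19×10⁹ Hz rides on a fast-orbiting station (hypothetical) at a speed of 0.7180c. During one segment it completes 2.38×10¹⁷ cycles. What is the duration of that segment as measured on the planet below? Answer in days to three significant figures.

γ = 1/√(1 − 0.7180²) = 1/√0.4845 = 1.437
Proper time for N cycles: τ = N/f = 2.38×10¹⁷/(9.19×10⁹) = 2.590×10⁷ s = 299.7 days.
Lab-frame duration Δt = γτ = 1.437 × 299.7 = 430.6 days.

Δt = 431 days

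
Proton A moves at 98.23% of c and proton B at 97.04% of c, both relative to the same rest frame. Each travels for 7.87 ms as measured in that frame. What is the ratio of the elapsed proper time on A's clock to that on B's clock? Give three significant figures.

τ_A/τ_B = 0.776

A: β = 0.9823; γ = 1/√(1 − 0.9823²) = 1/√0.03509 = 5.339. B: β = 0.9704; γ = 1/√(1 − 0.9704²) = 1/√0.05832 = 4.141.
τ_A/τ_B = γ_B/γ_A = 4.141/5.339 = 0.7756, so τ_A/τ_B = 0.7756.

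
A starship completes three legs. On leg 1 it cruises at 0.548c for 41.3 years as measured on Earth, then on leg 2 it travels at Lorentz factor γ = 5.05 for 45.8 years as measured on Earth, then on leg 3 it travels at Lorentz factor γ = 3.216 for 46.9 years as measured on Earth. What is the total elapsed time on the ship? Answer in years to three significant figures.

τ = 58.2 years

Leg 1: γ = 1/√(1 − 0.548²) = 1/√0.6997 = 1.195; τ_1 = 41.3/1.195 = 34.55 years.
Leg 2: γ = 5.05; τ_2 = 45.8/5.050 = 9.069 years.
Leg 3: γ = 3.216; τ_3 = 46.9/3.216 = 14.58 years.
Total: 34.55 + 9.069 + 14.58 years.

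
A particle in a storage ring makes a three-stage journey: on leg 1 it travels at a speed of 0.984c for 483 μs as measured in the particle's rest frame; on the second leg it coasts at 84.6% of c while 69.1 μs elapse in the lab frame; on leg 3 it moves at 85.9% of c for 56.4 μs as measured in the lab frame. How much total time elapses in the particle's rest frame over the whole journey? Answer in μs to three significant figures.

τ = 549 μs

Leg 1: 483 μs is already measured in the particle's rest frame.
Leg 2: β = 0.846; γ = 1/√(1 − 0.846²) = 1/√0.2843 = 1.876; τ_2 = 69.1/1.876 = 36.84 μs.
Leg 3: β = 0.859; γ = 1/√(1 − 0.859²) = 1/√0.2621 = 1.953; τ_3 = 56.4/1.953 = 28.88 μs.
Total: 483.0 + 36.84 + 28.88 μs.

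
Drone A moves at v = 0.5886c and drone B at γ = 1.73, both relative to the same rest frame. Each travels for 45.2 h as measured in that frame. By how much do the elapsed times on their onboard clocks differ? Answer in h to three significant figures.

A: γ = 1/√(1 − 0.5886²) = 1/√0.6536 = 1.237; τ_A = 45.2/1.237 = 36.54 h.
B: γ = 1.73; τ_B = 45.2/1.730 = 26.13 h.

|τ_A − τ_B| = 10.4 h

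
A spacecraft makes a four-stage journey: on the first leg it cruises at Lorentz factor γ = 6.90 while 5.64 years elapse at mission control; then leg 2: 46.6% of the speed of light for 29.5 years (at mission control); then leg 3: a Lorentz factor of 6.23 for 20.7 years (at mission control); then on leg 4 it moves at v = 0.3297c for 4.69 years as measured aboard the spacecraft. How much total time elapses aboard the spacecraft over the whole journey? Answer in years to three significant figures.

τ = 34.9 years

Leg 1: γ = 6.90; τ_1 = 5.64/6.900 = 0.8174 years.
Leg 2: β = 0.466; γ = 1/√(1 − 0.466²) = 1/√0.7828 = 1.130; τ_2 = 29.5/1.130 = 26.10 years.
Leg 3: γ = 6.23; τ_3 = 20.7/6.230 = 3.323 years.
Leg 4: 4.69 years is already measured aboard the spacecraft.
Total: 0.8174 + 26.10 + 3.323 + 4.690 years.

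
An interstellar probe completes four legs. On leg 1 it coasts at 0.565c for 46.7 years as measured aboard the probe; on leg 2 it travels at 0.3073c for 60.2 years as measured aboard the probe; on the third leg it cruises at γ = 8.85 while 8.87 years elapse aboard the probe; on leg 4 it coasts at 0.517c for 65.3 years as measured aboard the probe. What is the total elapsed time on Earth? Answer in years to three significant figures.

Leg 1: γ = 1/√(1 − 0.565²) = 1/√0.6808 = 1.212; Δt_1 = 1.212 × 46.7 = 56.60 years.
Leg 2: γ = 1/√(1 − 0.3073²) = 1/√0.9056 = 1.051; Δt_2 = 1.051 × 60.2 = 63.26 years.
Leg 3: γ = 8.85; Δt_3 = 8.850 × 8.87 = 78.50 years.
Leg 4: γ = 1/√(1 − 0.517²) = 1/√0.7327 = 1.168; Δt_4 = 1.168 × 65.3 = 76.29 years.
Total: 56.60 + 63.26 + 78.50 + 76.29 years.

Δt = 275 years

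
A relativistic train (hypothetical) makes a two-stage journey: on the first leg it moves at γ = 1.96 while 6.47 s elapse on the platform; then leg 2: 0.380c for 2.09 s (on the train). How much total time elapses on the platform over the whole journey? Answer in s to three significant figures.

Leg 1: 6.47 s is already measured on the platform.
Leg 2: γ = 1/√(1 − 0.380²) = 1/√0.8556 = 1.081; Δt_2 = 1.081 × 2.09 = 2.259 s.
Total: 6.470 + 2.259 s.

Δt = 8.73 s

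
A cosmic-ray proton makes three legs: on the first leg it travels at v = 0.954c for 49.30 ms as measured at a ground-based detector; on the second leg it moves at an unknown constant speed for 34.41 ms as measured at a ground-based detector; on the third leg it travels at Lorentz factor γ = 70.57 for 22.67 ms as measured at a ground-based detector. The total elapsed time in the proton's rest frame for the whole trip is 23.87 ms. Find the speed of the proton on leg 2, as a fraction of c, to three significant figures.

Leg 1: γ = 1/√(1 − 0.954²) = 1/√0.08988 = 3.335; τ_1 = 49.30/3.335 = 14.78 ms.
Leg 2: speed unknown; τ_2 = 34.41/γ_2.
Leg 3: γ = 70.57; τ_3 = 22.67/70.57 = 0.3212 ms.
Total proper time: 14.78 + τ_2 + 0.3212 = 23.87, so τ_2 = 23.87 − 15.10 = 8.768 ms.
γ_2 = 34.41/8.768 = 3.924; β = √(1 − 1/γ²) = √0.9351.

β = 0.967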